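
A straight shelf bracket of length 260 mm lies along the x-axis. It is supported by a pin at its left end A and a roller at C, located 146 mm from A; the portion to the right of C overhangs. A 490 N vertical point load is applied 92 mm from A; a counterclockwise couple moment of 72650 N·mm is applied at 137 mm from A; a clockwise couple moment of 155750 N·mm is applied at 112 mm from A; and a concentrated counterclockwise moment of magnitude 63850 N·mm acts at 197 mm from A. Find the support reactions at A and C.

A_x = 0, A_y = 49.38 N, C_y = 440.6 N

Taking moments about A: C_y·146 − 490·92 + 72650 − 155750 + 63850 = 0 → C_y = 64330/146 = 440.616 ≈ 440.6 N.
ΣF_y = 0: A_y + 440.616 − 490 = 0 → A_y = 49.38 N.
ΣF_x = 0: no horizontal applied forces, so A_x = 0.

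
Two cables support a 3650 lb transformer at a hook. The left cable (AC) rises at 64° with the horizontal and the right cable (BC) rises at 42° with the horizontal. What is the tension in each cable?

ΣF_x = 0: −T_AC·cos64° + T_BC·cos42° = 0 → T_BC = 0.589887·T_AC.
ΣF_y = 0: T_AC·sin64° + T_BC·sin42° = 3650.
Substitute: T_AC·(0.898794 + 0.589887·0.669131) = 3650 → T_AC = 2821.79 ≈ 2822 lb.
Then T_BC = 0.589887 × 2821.79 = 1665 lb.

T_AC = 2822 lb, T_BC = 1665 lb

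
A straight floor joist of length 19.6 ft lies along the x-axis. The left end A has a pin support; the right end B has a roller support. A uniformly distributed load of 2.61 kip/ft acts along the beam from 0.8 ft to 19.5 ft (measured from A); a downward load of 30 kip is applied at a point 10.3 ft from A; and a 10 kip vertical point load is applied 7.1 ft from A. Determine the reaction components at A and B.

A_x = 0, A_y = 44.14 kip, B_y = 44.66 kip

Resultant of the distributed load: 2.61 × 18.7 = 48.807 kip at 10.15 ft from A.
ΣM about A: B_y·19.6 − (2.61·18.7)·10.15 − 30·10.3 − 10·7.1 = 0 → B_y = 875.39105/19.6 = 44.6628 ≈ 44.66 kip.
ΣF_y = 0: A_y + 44.6628 − 2.61·18.7 − 30 − 10 = 0 → A_y = 44.14 kip.
ΣF_x = 0: no horizontal applied forces, so A_x = 0.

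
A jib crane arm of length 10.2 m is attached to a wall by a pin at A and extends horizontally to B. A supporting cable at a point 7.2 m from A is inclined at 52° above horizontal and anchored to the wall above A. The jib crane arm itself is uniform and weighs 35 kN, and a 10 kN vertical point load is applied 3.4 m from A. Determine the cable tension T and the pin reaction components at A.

T = 37.45 kN, A_x = 23.06 kN, A_y = 15.49 kN

ΣM about A: T·sin52°·7.2 − 35·5.1 − 10·3.4 = 0 → T = 212.5/(7.2·0.788011) = 37.4537 ≈ 37.45 kN.
ΣF_x = 0: A_x − T·cos52° = 0 → A_x = 37.4537 × 0.615661 = 23.06 kN.
ΣF_y = 0: A_y + T·sin52° − 35 − 10 = 0 → A_y = 45 − 37.4537 × 0.788011 = 15.49 kN.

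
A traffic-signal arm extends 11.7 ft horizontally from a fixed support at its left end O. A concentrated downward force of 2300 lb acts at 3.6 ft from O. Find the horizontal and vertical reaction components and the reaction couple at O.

O_x = 0, O_y = 2300 lb, M_O = 8280 lb·ft

ΣF_x = 0: O_x = 0.
ΣF_y = 0: O_y − 2300 = 0 → O_y = 2300 lb.
ΣM about O: M_O − 2300·3.6 = 0 → M_O = 8280 lb·ft.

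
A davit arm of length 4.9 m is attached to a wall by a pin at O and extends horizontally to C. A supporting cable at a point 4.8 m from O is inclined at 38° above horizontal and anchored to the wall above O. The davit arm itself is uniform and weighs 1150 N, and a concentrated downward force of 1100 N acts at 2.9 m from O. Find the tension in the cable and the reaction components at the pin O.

T = 2033 N, O_x = 1602 N, O_y = 998.4 N

ΣM about O: T·sin38°·4.8 − 1150·2.45 − 1100·2.9 = 0 → T = 6007.5/(4.8·0.615661) = 2032.88 ≈ 2033 N.
ΣF_x = 0: O_x − T·cos38° = 0 → O_x = 2032.88 × 0.788011 = 1602 N.
ΣF_y = 0: O_y + T·sin38° − 1150 − 1100 = 0 → O_y = 2250 − 2032.88 × 0.615661 = 998.4 N.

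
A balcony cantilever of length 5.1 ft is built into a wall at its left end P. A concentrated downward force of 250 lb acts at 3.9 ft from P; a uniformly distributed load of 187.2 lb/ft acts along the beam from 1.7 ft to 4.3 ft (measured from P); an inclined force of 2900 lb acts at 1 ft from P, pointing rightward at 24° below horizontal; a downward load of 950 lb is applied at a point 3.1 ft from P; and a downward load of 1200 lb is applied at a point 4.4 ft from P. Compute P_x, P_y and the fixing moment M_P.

Resultant of the distributed load: 187.2 × 2.6 = 486.72 lb at 3 ft from P.
ΣF_x = 0: P_x + 2900·cos24° = 0 → P_x = -2649 lb.
ΣF_y = 0: P_y − 250 − 187.2·2.6 − 2900·sin24° − 950 − 1200 = 0 → P_y = 4066 lb.
ΣM about P: M_P − 250·3.9 − (187.2·2.6)·3 − 2900·sin24°·1 − 950·3.1 − 1200·4.4 = 0 → M_P = 11840 lb·ft.

P_x = -2649 lb, P_y = 4066 lb, M_P = 11840 lb·ft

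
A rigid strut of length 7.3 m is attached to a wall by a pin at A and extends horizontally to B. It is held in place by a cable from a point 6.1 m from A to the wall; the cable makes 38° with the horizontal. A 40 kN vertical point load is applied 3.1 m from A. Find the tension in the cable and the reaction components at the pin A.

ΣM about A: T·sin38°·6.1 − 40·3.1 = 0 → T = 124/(6.1·0.615661) = 33.018 ≈ 33.02 kN.
ΣF_x = 0: A_x − T·cos38° = 0 → A_x = 33.018 × 0.788011 = 26.02 kN.
ΣF_y = 0: A_y + T·sin38° − 40 = 0 → A_y = 40 − 33.018 × 0.615661 = 19.67 kN.

T = 33.02 kN, A_x = 26.02 kN, A_y = 19.67 kN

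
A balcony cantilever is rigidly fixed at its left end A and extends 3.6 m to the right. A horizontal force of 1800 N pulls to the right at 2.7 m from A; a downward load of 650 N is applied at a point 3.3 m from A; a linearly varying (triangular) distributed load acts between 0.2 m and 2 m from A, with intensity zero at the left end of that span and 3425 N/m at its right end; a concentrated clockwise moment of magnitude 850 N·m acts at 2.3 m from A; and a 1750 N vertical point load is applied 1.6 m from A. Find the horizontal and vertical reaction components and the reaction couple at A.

Resultant of the triangular load: ½ × 3425 × 1.8 = 3082.5 N, acting at 1.4 m from A (one-third of the span from the peak).
ΣF_x = 0: A_x + 1800 = 0 → A_x = -1800 N.
ΣF_y = 0: A_y − 650 − ½·3425·1.8 − 1750 = 0 → A_y = 5482 N.
ΣM about A: M_A − 650·3.3 − (½·3425·1.8)·1.4 − 850 − 1750·1.6 = 0 → M_A = 10110 N·m.

A_x = -1800 N, A_y = 5482 N, M_A = 10110 N·m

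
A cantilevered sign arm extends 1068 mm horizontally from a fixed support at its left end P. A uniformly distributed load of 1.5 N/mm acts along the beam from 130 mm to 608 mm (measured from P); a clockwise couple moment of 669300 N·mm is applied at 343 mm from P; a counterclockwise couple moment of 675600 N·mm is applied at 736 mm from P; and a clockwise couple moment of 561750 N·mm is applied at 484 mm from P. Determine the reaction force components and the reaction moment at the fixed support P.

P_x = 0, P_y = 717.0 N, M_P = 820000 N·mm

Resultant of the distributed load: 1.5 × 478 = 717 N at 369 mm from P.
ΣF_x = 0: P_x = 0.
ΣF_y = 0: P_y − 1.5·478 = 0 → P_y = 717.0 N.
ΣM about P: M_P − (1.5·478)·369 − 669300 + 675600 − 561750 = 0 → M_P = 820000 N·mm.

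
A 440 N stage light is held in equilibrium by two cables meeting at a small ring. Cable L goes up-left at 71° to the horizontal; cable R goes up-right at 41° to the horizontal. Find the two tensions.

T_L = 358.2 N, T_R = 154.5 N

ΣF_x = 0: −T_L·cos71° + T_R·cos41° = 0 → T_R = 0.431382·T_L.
ΣF_y = 0: T_L·sin71° + T_R·sin41° = 440.
Substitute: T_L·(0.945519 + 0.431382·0.656059) = 440 → T_L = 358.151 ≈ 358.2 N.
Then T_R = 0.431382 × 358.151 = 154.5 N.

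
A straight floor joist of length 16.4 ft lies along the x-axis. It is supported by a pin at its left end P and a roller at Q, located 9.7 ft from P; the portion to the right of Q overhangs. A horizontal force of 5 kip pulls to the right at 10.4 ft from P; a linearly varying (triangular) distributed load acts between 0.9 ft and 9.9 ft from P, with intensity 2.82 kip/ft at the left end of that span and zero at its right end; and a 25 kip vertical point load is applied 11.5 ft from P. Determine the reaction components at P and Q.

P_x = -5.000 kip, P_y = 2.949 kip, Q_y = 34.74 kip

Resultant of the triangular load: ½ × 2.82 × 9 = 12.69 kip, acting at 3.9 ft from P (one-third of the span from the peak).
ΣM about P: Q_y·9.7 − (½·2.82·9)·3.9 − 25·11.5 = 0 → Q_y = 336.991/9.7 = 34.7413 ≈ 34.74 kip.
ΣF_y = 0: P_y + 34.7413 − ½·2.82·9 − 25 = 0 → P_y = 2.949 kip.
ΣF_x = 0: P_x + 5 = 0 → P_x = -5.000 kip.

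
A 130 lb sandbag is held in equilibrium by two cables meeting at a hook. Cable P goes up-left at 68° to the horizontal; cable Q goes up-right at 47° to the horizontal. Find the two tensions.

ΣF_x = 0: −T_P·cos68° + T_Q·cos47° = 0 → T_Q = 0.549278·T_P.
ΣF_y = 0: T_P·sin68° + T_Q·sin47° = 130.
Substitute: T_P·(0.927184 + 0.549278·0.731354) = 130 → T_P = 97.8252 ≈ 97.83 lb.
Then T_Q = 0.549278 × 97.8252 = 53.73 lb.

T_P = 97.83 lb, T_Q = 53.73 lb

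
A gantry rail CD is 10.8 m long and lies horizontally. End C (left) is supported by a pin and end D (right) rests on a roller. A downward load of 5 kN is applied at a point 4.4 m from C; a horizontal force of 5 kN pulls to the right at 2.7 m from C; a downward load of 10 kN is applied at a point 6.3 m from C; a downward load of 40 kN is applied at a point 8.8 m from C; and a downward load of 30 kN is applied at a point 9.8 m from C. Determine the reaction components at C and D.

Moments about C: D_y·10.8 − 5·4.4 − 10·6.3 − 40·8.8 − 30·9.8 = 0 → D_y = 731/10.8 = 67.6852 ≈ 67.69 kN.
ΣF_y = 0: C_y + 67.6852 − 5 − 10 − 40 − 30 = 0 → C_y = 17.31 kN.
ΣF_x = 0: C_x + 5 = 0 → C_x = -5.000 kN.

C_x = -5.000 kN, C_y = 17.31 kN, D_y = 67.69 kN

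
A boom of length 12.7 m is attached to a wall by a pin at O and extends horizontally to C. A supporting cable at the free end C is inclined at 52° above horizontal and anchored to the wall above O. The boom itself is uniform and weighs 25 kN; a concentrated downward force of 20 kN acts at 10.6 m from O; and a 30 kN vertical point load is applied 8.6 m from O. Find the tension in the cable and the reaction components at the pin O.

T = 62.83 kN, O_x = 38.68 kN, O_y = 25.49 kN

ΣM about O: T·sin52°·12.7 − 25·6.35 − 20·10.6 − 30·8.6 = 0 → T = 628.75/(12.7·0.788011) = 62.8264 ≈ 62.83 kN.
ΣF_x = 0: O_x − T·cos52° = 0 → O_x = 62.8264 × 0.615661 = 38.68 kN.
ΣF_y = 0: O_y + T·sin52° − 25 − 20 − 30 = 0 → O_y = 75 − 62.8264 × 0.788011 = 25.49 kN.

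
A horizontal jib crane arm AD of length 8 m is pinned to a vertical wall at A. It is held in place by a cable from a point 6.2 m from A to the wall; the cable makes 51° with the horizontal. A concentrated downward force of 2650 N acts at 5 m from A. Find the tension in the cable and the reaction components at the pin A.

ΣM about A: T·sin51°·6.2 − 2650·5 = 0 → T = 13250/(6.2·0.777146) = 2749.93 ≈ 2750 N.
ΣF_x = 0: A_x − T·cos51° = 0 → A_x = 2749.93 × 0.62932 = 1731 N.
ΣF_y = 0: A_y + T·sin51° − 2650 = 0 → A_y = 2650 − 2749.93 × 0.777146 = 512.9 N.

T = 2750 N, A_x = 1731 N, A_y = 512.9 N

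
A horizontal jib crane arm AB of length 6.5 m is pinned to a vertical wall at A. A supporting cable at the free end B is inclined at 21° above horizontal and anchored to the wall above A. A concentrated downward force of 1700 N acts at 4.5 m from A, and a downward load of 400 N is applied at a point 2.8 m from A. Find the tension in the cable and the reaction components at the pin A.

T = 3765 N, A_x = 3515 N, A_y = 750.8 N

ΣM about A: T·sin21°·6.5 − 1700·4.5 − 400·2.8 = 0 → T = 8770/(6.5·0.358368) = 3764.93 ≈ 3765 N.
ΣF_x = 0: A_x − T·cos21° = 0 → A_x = 3764.93 × 0.93358 = 3515 N.
ΣF_y = 0: A_y + T·sin21° − 1700 − 400 = 0 → A_y = 2100 − 3764.93 × 0.358368 = 750.8 N.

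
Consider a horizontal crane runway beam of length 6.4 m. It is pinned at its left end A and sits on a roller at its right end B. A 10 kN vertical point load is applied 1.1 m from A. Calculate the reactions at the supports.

A_x = 0, A_y = 8.281 kN, B_y = 1.719 kN

Taking moments about A: B_y·6.4 − 10·1.1 = 0 → B_y = 11/6.4 = 1.71875 ≈ 1.719 kN.
ΣF_y = 0: A_y + 1.71875 − 10 = 0 → A_y = 8.281 kN.
ΣF_x = 0: no horizontal applied forces, so A_x = 0.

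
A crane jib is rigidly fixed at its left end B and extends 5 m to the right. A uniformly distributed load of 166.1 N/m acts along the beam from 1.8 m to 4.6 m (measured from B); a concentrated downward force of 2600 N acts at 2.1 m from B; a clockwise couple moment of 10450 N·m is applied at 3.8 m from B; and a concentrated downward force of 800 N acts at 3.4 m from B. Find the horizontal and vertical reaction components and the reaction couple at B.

Resultant of the distributed load: 166.1 × 2.8 = 465.08 N at 3.2 m from B.
ΣF_x = 0: B_x = 0.
ΣF_y = 0: B_y − 166.1·2.8 − 2600 − 800 = 0 → B_y = 3865 N.
ΣM about B: M_B − (166.1·2.8)·3.2 − 2600·2.1 − 10450 − 800·3.4 = 0 → M_B = 20120 N·m.

B_x = 0, B_y = 3865 N, M_B = 20120 N·m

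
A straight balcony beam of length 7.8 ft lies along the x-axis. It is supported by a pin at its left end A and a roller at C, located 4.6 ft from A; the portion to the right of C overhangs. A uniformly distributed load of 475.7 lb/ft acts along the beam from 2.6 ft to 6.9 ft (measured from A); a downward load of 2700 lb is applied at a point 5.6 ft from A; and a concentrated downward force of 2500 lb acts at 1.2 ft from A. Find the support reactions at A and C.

A_x = 0, A_y = 1194 lb, C_y = 6051 lb

Resultant of the distributed load: 475.7 × 4.3 = 2045.51 lb at 4.75 ft from A.
Taking moments about A: C_y·4.6 − (475.7·4.3)·4.75 − 2700·5.6 − 2500·1.2 = 0 → C_y = 27836.1725/4.6 = 6051.34 ≈ 6051 lb.
ΣF_y = 0: A_y + 6051.34 − 475.7·4.3 − 2700 − 2500 = 0 → A_y = 1194 lb.
ΣF_x = 0: no horizontal applied forces, so A_x = 0.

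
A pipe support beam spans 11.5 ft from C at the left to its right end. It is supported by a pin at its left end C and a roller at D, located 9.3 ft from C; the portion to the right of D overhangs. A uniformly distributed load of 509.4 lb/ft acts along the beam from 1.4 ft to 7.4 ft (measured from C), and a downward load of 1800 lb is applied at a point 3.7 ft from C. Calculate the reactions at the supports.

C_x = 0, C_y = 2694 lb, D_y = 2162 lb

Resultant of the distributed load: 509.4 × 6 = 3056.4 lb at 4.4 ft from C.
Taking moments about C: D_y·9.3 − (509.4·6)·4.4 − 1800·3.7 = 0 → D_y = 20108.16/9.3 = 2162.17 ≈ 2162 lb.
ΣF_y = 0: C_y + 2162.17 − 509.4·6 − 1800 = 0 → C_y = 2694 lb.
ΣF_x = 0: no horizontal applied forces, so C_x = 0.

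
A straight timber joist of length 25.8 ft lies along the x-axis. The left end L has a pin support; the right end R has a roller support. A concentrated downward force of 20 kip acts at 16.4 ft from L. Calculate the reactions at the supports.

L_x = 0, L_y = 7.287 kip, R_y = 12.71 kip

ΣM about L: R_y·25.8 − 20·16.4 = 0 → R_y = 328/25.8 = 12.7132 ≈ 12.71 kip.
ΣF_y = 0: L_y + 12.7132 − 20 = 0 → L_y = 7.287 kip.
ΣF_x = 0: no horizontal applied forces, so L_x = 0.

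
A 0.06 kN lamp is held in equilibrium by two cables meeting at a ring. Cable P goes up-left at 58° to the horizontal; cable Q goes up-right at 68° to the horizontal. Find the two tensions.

T_P = 0.02778 kN, T_Q = 0.03930 kN

ΣF_x = 0: −T_P·cos58° + T_Q·cos68° = 0 → T_Q = 1.4146·T_P.
ΣF_y = 0: T_P·sin58° + T_Q·sin68° = 0.06.
Substitute: T_P·(0.848048 + 1.4146·0.927184) = 0.06 → T_P = 0.0277824 ≈ 0.02778 kN.
Then T_Q = 1.4146 × 0.0277824 = 0.03930 kN.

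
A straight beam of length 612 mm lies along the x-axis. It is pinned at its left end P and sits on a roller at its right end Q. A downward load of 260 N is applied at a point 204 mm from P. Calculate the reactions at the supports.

ΣM about P: Q_y·612 − 260·204 = 0 → Q_y = 53040/612 = 86.6667 ≈ 86.67 N.
ΣF_y = 0: P_y + 86.6667 − 260 = 0 → P_y = 173.3 N.
ΣF_x = 0: no horizontal applied forces, so P_x = 0.

P_x = 0, P_y = 173.3 N, Q_y = 86.67 N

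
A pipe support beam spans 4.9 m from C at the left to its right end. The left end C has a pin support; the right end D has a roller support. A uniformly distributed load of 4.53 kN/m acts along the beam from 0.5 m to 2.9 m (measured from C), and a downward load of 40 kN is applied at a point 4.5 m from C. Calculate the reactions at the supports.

C_x = 0, C_y = 10.37 kN, D_y = 40.51 kN

Resultant of the distributed load: 4.53 × 2.4 = 10.872 kN at 1.7 m from C.
Moments about C: D_y·4.9 − (4.53·2.4)·1.7 − 40·4.5 = 0 → D_y = 198.4824/4.9 = 40.5066 ≈ 40.51 kN.
ΣF_y = 0: C_y + 40.5066 − 4.53·2.4 − 40 = 0 → C_y = 10.37 kN.
ΣF_x = 0: no horizontal applied forces, so C_x = 0.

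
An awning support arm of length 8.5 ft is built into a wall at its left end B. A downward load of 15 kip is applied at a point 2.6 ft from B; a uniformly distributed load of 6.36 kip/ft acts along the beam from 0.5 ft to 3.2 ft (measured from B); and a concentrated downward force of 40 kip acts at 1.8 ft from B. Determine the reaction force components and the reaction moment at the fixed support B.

B_x = 0, B_y = 72.17 kip, M_B = 142.8 kip·ft

Resultant of the distributed load: 6.36 × 2.7 = 17.172 kip at 1.85 ft from B.
ΣF_x = 0: B_x = 0.
ΣF_y = 0: B_y − 15 − 6.36·2.7 − 40 = 0 → B_y = 72.17 kip.
ΣM about B: M_B − 15·2.6 − (6.36·2.7)·1.85 − 40·1.8 = 0 → M_B = 142.8 kip·ft.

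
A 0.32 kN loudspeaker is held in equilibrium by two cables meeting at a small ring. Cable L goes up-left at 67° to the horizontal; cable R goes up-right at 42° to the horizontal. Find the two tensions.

ΣF_x = 0: −T_L·cos67° + T_R·cos42° = 0 → T_R = 0.525781·T_L.
ΣF_y = 0: T_L·sin67° + T_R·sin42° = 0.32.
Substitute: T_L·(0.920505 + 0.525781·0.669131) = 0.32 → T_L = 0.251509 ≈ 0.2515 kN.
Then T_R = 0.525781 × 0.251509 = 0.1322 kN.

T_L = 0.2515 kN, T_R = 0.1322 kN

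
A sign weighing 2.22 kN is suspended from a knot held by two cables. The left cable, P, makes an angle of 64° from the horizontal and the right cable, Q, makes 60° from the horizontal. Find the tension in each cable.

T_P = 1.339 kN, T_Q = 1.174 kN

ΣF_x = 0: −T_P·cos64° + T_Q·cos60° = 0 → T_Q = 0.876742·T_P.
ΣF_y = 0: T_P·sin64° + T_Q·sin60° = 2.22.
Substitute: T_P·(0.898794 + 0.876742·0.866025) = 2.22 → T_P = 1.3389 ≈ 1.339 kN.
Then T_Q = 0.876742 × 1.3389 = 1.174 kN.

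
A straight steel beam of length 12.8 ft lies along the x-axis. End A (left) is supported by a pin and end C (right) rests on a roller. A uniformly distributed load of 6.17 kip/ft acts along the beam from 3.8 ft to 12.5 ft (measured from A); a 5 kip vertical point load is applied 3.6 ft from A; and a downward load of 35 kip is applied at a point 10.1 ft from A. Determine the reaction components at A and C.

Resultant of the distributed load: 6.17 × 8.7 = 53.679 kip at 8.15 ft from A.
Taking moments about A: C_y·12.8 − (6.17·8.7)·8.15 − 5·3.6 − 35·10.1 = 0 → C_y = 808.98385/12.8 = 63.2019 ≈ 63.20 kip.
ΣF_y = 0: A_y + 63.2019 − 6.17·8.7 − 5 − 35 = 0 → A_y = 30.48 kip.
ΣF_x = 0: no horizontal applied forces, so A_x = 0.

A_x = 0, A_y = 30.48 kip, C_y = 63.20 kip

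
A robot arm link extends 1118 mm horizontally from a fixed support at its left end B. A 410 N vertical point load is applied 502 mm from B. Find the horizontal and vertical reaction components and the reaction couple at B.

ΣF_x = 0: B_x = 0.
ΣF_y = 0: B_y − 410 = 0 → B_y = 410.0 N.
ΣM about B: M_B − 410·502 = 0 → M_B = 205800 N·mm.

B_x = 0, B_y = 410.0 N, M_B = 205800 N·mm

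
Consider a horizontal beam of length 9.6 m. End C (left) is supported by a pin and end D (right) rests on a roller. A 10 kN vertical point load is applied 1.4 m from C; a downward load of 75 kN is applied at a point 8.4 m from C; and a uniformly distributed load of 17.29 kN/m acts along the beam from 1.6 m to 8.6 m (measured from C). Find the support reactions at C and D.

C_x = 0, C_y = 74.65 kN, D_y = 131.4 kN

Resultant of the distributed load: 17.29 × 7 = 121.03 kN at 5.1 m from C.
ΣM about C: D_y·9.6 − 10·1.4 − 75·8.4 − (17.29·7)·5.1 = 0 → D_y = 1261.253/9.6 = 131.381 ≈ 131.4 kN.
ΣF_y = 0: C_y + 131.381 − 10 − 75 − 17.29·7 = 0 → C_y = 74.65 kN.
ΣF_x = 0: no horizontal applied forces, so C_x = 0.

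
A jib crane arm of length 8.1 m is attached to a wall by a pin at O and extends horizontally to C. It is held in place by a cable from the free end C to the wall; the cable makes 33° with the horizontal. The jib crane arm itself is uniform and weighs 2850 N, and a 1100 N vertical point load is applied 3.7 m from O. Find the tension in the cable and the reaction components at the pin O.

T = 3539 N, O_x = 2968 N, O_y = 2023 N

ΣM about O: T·sin33°·8.1 − 2850·4.05 − 1100·3.7 = 0 → T = 15612.5/(8.1·0.544639) = 3538.98 ≈ 3539 N.
ΣF_x = 0: O_x − T·cos33° = 0 → O_x = 3538.98 × 0.838671 = 2968 N.
ΣF_y = 0: O_y + T·sin33° − 2850 − 1100 = 0 → O_y = 3950 − 3538.98 × 0.544639 = 2023 N.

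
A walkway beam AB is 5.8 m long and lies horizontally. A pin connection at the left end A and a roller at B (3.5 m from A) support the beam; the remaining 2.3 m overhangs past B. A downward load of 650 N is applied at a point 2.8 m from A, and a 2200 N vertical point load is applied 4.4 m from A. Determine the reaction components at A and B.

A_x = 0, A_y = -435.7 N, B_y = 3286 N

Taking moments about A: B_y·3.5 − 650·2.8 − 2200·4.4 = 0 → B_y = 11500/3.5 = 3285.71 ≈ 3286 N.
ΣF_y = 0: A_y + 3285.71 − 650 − 2200 = 0 → A_y = -435.7 N.
ΣF_x = 0: no horizontal applied forces, so A_x = 0.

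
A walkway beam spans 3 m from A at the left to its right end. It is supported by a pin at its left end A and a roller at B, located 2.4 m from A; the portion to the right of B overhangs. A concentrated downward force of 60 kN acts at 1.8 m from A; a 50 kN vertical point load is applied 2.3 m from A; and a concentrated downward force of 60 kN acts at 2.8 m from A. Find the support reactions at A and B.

ΣM about A: B_y·2.4 − 60·1.8 − 50·2.3 − 60·2.8 = 0 → B_y = 391/2.4 = 162.917 ≈ 162.9 kN.
ΣF_y = 0: A_y + 162.917 − 60 − 50 − 60 = 0 → A_y = 7.083 kN.
ΣF_x = 0: no horizontal applied forces, so A_x = 0.

A_x = 0, A_y = 7.083 kN, B_y = 162.9 kN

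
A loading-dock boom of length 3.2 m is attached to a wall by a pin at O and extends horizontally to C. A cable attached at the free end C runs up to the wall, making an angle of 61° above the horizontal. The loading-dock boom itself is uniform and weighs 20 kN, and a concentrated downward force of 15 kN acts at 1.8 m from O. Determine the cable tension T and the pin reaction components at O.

T = 21.08 kN, O_x = 10.22 kN, O_y = 16.56 kN

ΣM about O: T·sin61°·3.2 − 20·1.6 − 15·1.8 = 0 → T = 59/(3.2·0.87462) = 21.0806 ≈ 21.08 kN.
ΣF_x = 0: O_x − T·cos61° = 0 → O_x = 21.0806 × 0.48481 = 10.22 kN.
ΣF_y = 0: O_y + T·sin61° − 20 − 15 = 0 → O_y = 35 − 21.0806 × 0.87462 = 16.56 kN.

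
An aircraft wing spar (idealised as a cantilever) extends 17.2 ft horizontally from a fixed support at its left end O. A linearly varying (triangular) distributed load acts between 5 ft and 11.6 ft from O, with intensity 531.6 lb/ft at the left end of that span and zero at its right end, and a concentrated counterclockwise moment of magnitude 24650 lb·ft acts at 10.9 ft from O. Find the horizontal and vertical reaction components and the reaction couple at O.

O_x = 0, O_y = 1754 lb, M_O = -12020 lb·ft

Resultant of the triangular load: ½ × 531.6 × 6.6 = 1754.28 lb, acting at 7.2 ft from O (one-third of the span from the peak).
ΣF_x = 0: O_x = 0.
ΣF_y = 0: O_y − ½·531.6·6.6 = 0 → O_y = 1754 lb.
ΣM about O: M_O − (½·531.6·6.6)·7.2 + 24650 = 0 → M_O = -12020 lb·ft.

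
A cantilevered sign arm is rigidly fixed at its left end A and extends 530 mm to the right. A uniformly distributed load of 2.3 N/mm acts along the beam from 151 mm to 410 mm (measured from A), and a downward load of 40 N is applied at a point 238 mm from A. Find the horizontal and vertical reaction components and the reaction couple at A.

A_x = 0, A_y = 635.7 N, M_A = 176600 N·mm

Resultant of the distributed load: 2.3 × 259 = 595.7 N at 280.5 mm from A.
ΣF_x = 0: A_x = 0.
ΣF_y = 0: A_y − 2.3·259 − 40 = 0 → A_y = 635.7 N.
ΣM about A: M_A − (2.3·259)·280.5 − 40·238 = 0 → M_A = 176600 N·mm.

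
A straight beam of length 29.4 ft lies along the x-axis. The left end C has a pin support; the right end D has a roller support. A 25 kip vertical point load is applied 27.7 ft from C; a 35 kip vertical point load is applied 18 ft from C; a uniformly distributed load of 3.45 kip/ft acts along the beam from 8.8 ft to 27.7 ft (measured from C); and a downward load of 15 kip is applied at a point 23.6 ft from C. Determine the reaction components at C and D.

Resultant of the distributed load: 3.45 × 18.9 = 65.205 kip at 18.25 ft from C.
ΣM about C: D_y·29.4 − 25·27.7 − 35·18 − (3.45·18.9)·18.25 − 15·23.6 = 0 → D_y = 2866.49125/29.4 = 97.4997 ≈ 97.50 kip.
ΣF_y = 0: C_y + 97.4997 − 25 − 35 − 3.45·18.9 − 15 = 0 → C_y = 42.71 kip.
ΣF_x = 0: no horizontal applied forces, so C_x = 0.

C_x = 0, C_y = 42.71 kip, D_y = 97.50 kip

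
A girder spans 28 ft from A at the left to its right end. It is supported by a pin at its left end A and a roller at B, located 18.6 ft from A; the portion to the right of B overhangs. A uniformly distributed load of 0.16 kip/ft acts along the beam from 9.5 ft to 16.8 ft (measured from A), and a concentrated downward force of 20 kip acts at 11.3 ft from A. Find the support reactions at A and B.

Resultant of the distributed load: 0.16 × 7.3 = 1.168 kip at 13.15 ft from A.
Taking moments about A: B_y·18.6 − (0.16·7.3)·13.15 − 20·11.3 = 0 → B_y = 241.3592/18.6 = 12.9763 ≈ 12.98 kip.
ΣF_y = 0: A_y + 12.9763 − 0.16·7.3 − 20 = 0 → A_y = 8.192 kip.
ΣF_x = 0: no horizontal applied forces, so A_x = 0.

A_x = 0, A_y = 8.192 kip, B_y = 12.98 kip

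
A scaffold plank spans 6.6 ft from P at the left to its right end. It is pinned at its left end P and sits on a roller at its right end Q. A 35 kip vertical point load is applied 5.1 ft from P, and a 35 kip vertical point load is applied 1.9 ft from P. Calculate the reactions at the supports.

P_x = 0, P_y = 32.88 kip, Q_y = 37.12 kip

ΣM about P: Q_y·6.6 − 35·5.1 − 35·1.9 = 0 → Q_y = 245/6.6 = 37.1212 ≈ 37.12 kip.
ΣF_y = 0: P_y + 37.1212 − 35 − 35 = 0 → P_y = 32.88 kip.
ΣF_x = 0: no horizontal applied forces, so P_x = 0.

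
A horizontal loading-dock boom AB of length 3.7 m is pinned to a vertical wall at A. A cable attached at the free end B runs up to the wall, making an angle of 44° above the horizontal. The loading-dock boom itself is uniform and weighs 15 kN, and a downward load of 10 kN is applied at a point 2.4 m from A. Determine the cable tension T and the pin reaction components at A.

ΣM about A: T·sin44°·3.7 − 15·1.85 − 10·2.4 = 0 → T = 51.75/(3.7·0.694658) = 20.1343 ≈ 20.13 kN.
ΣF_x = 0: A_x − T·cos44° = 0 → A_x = 20.1343 × 0.71934 = 14.48 kN.
ΣF_y = 0: A_y + T·sin44° − 15 − 10 = 0 → A_y = 25 − 20.1343 × 0.694658 = 11.01 kN.

T = 20.13 kN, A_x = 14.48 kN, A_y = 11.01 kN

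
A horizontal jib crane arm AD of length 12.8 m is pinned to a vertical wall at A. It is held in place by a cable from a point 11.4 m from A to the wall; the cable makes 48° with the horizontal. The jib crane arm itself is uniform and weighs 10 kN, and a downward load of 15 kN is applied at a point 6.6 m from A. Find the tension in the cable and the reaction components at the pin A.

T = 19.24 kN, A_x = 12.87 kN, A_y = 10.70 kN

ΣM about A: T·sin48°·11.4 − 10·6.4 − 15·6.6 = 0 → T = 163/(11.4·0.743145) = 19.2402 ≈ 19.24 kN.
ΣF_x = 0: A_x − T·cos48° = 0 → A_x = 19.2402 × 0.669131 = 12.87 kN.
ΣF_y = 0: A_y + T·sin48° − 10 − 15 = 0 → A_y = 25 − 19.2402 × 0.743145 = 10.70 kN.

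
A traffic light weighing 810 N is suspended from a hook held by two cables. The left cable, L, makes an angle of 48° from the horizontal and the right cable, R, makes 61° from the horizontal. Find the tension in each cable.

T_L = 415.3 N, T_R = 573.2 N

ΣF_x = 0: −T_L·cos48° + T_R·cos61° = 0 → T_R = 1.38019·T_L.
ΣF_y = 0: T_L·sin48° + T_R·sin61° = 810.
Substitute: T_L·(0.743145 + 1.38019·0.87462) = 810 → T_L = 415.324 ≈ 415.3 N.
Then T_R = 1.38019 × 415.324 = 573.2 N.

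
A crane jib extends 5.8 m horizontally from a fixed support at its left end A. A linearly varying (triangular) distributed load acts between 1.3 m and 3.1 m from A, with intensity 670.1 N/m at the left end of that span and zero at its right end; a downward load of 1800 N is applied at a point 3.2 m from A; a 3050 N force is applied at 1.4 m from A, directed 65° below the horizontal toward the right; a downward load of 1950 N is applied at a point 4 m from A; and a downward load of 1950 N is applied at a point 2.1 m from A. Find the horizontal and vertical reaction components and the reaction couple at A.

A_x = -1289 N, A_y = 9067 N, M_A = 22670 N·m

Resultant of the triangular load: ½ × 670.1 × 1.8 = 603.09 N, acting at 1.9 m from A (one-third of the span from the peak).
ΣF_x = 0: A_x + 3050·cos65° = 0 → A_x = -1289 N.
ΣF_y = 0: A_y − ½·670.1·1.8 − 1800 − 3050·sin65° − 1950 − 1950 = 0 → A_y = 9067 N.
ΣM about A: M_A − (½·670.1·1.8)·1.9 − 1800·3.2 − 3050·sin65°·1.4 − 1950·4 − 1950·2.1 = 0 → M_A = 22670 N·m.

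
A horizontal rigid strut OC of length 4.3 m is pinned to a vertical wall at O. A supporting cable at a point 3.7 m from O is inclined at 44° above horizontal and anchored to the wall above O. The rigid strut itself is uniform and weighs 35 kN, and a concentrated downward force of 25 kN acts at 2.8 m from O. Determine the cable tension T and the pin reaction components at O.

T = 56.51 kN, O_x = 40.65 kN, O_y = 20.74 kN

ΣM about O: T·sin44°·3.7 − 35·2.15 − 25·2.8 = 0 → T = 145.25/(3.7·0.694658) = 56.5124 ≈ 56.51 kN.
ΣF_x = 0: O_x − T·cos44° = 0 → O_x = 56.5124 × 0.71934 = 40.65 kN.
ΣF_y = 0: O_y + T·sin44° − 35 − 25 = 0 → O_y = 60 − 56.5124 × 0.694658 = 20.74 kN.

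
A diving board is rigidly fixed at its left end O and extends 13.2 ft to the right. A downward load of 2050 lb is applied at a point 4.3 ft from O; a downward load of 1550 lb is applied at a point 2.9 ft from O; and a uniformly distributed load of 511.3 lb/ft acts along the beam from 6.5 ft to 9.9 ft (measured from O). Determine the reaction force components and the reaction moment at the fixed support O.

O_x = 0, O_y = 5338 lb, M_O = 27570 lb·ft

Resultant of the distributed load: 511.3 × 3.4 = 1738.42 lb at 8.2 ft from O.
ΣF_x = 0: O_x = 0.
ΣF_y = 0: O_y − 2050 − 1550 − 511.3·3.4 = 0 → O_y = 5338 lb.
ΣM about O: M_O − 2050·4.3 − 1550·2.9 − (511.3·3.4)·8.2 = 0 → M_O = 27570 lb·ft.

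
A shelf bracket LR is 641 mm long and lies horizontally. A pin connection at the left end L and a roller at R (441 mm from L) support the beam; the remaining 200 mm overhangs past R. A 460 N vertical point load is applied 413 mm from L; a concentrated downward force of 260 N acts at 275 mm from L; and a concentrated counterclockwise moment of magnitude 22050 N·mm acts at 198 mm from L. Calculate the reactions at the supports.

L_x = 0, L_y = 177.1 N, R_y = 542.9 N

Taking moments about L: R_y·441 − 460·413 − 260·275 + 22050 = 0 → R_y = 239430/441 = 542.925 ≈ 542.9 N.
ΣF_y = 0: L_y + 542.925 − 460 − 260 = 0 → L_y = 177.1 N.
ΣF_x = 0: no horizontal applied forces, so L_x = 0.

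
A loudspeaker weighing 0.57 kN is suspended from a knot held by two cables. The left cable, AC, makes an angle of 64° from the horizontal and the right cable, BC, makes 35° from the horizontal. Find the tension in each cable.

T_AC = 0.4727 kN, T_BC = 0.2530 kN

ΣF_x = 0: −T_AC·cos64° + T_BC·cos35° = 0 → T_BC = 0.535152·T_AC.
ΣF_y = 0: T_AC·sin64° + T_BC·sin35° = 0.57.
Substitute: T_AC·(0.898794 + 0.535152·0.573576) = 0.57 → T_AC = 0.472737 ≈ 0.4727 kN.
Then T_BC = 0.535152 × 0.472737 = 0.2530 kN.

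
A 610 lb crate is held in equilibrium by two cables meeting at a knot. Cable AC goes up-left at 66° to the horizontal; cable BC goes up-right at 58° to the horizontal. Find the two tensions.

ΣF_x = 0: −T_AC·cos66° + T_BC·cos58° = 0 → T_BC = 0.767545·T_AC.
ΣF_y = 0: T_AC·sin66° + T_BC·sin58° = 610.
Substitute: T_AC·(0.913545 + 0.767545·0.848048) = 610 → T_AC = 389.911 ≈ 389.9 lb.
Then T_BC = 0.767545 × 389.911 = 299.3 lb.

T_AC = 389.9 lb, T_BC = 299.3 lb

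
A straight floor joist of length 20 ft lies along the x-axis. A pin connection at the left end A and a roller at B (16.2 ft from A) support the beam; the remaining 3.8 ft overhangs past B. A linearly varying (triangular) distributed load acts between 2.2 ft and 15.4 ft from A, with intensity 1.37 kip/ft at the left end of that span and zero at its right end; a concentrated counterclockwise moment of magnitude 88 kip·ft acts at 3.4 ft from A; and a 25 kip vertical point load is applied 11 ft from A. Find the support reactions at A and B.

A_x = 0, A_y = 18.82 kip, B_y = 15.23 kip

Resultant of the triangular load: ½ × 1.37 × 13.2 = 9.042 kip, acting at 6.6 ft from A (one-third of the span from the peak).
ΣM about A: B_y·16.2 − (½·1.37·13.2)·6.6 + 88 − 25·11 = 0 → B_y = 246.6772/16.2 = 15.227 ≈ 15.23 kip.
ΣF_y = 0: A_y + 15.227 − ½·1.37·13.2 − 25 = 0 → A_y = 18.82 kip.
ΣF_x = 0: no horizontal applied forces, so A_x = 0.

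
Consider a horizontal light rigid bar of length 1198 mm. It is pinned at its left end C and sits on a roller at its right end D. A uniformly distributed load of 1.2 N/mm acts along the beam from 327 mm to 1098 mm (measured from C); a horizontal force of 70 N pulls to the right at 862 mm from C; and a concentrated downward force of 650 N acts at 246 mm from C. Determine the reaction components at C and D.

C_x = -70.00 N, C_y = 891.5 N, D_y = 683.7 N

Resultant of the distributed load: 1.2 × 771 = 925.2 N at 712.5 mm from C.
Taking moments about C: D_y·1198 − (1.2·771)·712.5 − 650·246 = 0 → D_y = 819105/1198 = 683.727 ≈ 683.7 N.
ΣF_y = 0: C_y + 683.727 − 1.2·771 − 650 = 0 → C_y = 891.5 N.
ΣF_x = 0: C_x + 70 = 0 → C_x = -70.00 N.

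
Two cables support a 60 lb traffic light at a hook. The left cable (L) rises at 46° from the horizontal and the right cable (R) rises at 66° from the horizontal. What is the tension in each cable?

ΣF_x = 0: −T_L·cos46° + T_R·cos66° = 0 → T_R = 1.70788·T_L.
ΣF_y = 0: T_L·sin46° + T_R·sin66° = 60.
Substitute: T_L·(0.71934 + 1.70788·0.913545) = 60 → T_L = 26.3208 ≈ 26.32 lb.
Then T_R = 1.70788 × 26.3208 = 44.95 lb.

T_L = 26.32 lb, T_R = 44.95 lb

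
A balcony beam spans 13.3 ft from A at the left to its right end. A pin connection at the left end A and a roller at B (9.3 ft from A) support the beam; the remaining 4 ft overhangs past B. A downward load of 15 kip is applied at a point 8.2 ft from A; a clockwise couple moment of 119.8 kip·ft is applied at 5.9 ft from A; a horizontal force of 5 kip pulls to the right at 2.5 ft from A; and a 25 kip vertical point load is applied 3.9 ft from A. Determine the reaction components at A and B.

ΣM about A: B_y·9.3 − 15·8.2 − 119.8 − 25·3.9 = 0 → B_y = 340.3/9.3 = 36.5914 ≈ 36.59 kip.
ΣF_y = 0: A_y + 36.5914 − 15 − 25 = 0 → A_y = 3.409 kip.
ΣF_x = 0: A_x + 5 = 0 → A_x = -5.000 kip.

A_x = -5.000 kip, A_y = 3.409 kip, B_y = 36.59 kip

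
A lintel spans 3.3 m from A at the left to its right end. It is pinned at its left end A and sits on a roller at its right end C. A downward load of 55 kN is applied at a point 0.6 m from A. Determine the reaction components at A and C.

A_x = 0, A_y = 45.00 kN, C_y = 10.00 kN

Moments about A: C_y·3.3 − 55·0.6 = 0 → C_y = 33/3.3 = 10.00 kN.
ΣF_y = 0: A_y + 10 − 55 = 0 → A_y = 45.00 kN.
ΣF_x = 0: no horizontal applied forces, so A_x = 0.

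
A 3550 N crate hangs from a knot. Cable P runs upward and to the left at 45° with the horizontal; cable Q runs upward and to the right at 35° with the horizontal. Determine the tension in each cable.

ΣF_x = 0: −T_P·cos45° + T_Q·cos35° = 0 → T_Q = 0.863218·T_P.
ΣF_y = 0: T_P·sin45° + T_Q·sin35° = 3550.
Substitute: T_P·(0.707107 + 0.863218·0.573576) = 3550 → T_P = 2952.85 ≈ 2953 N.
Then T_Q = 0.863218 × 2952.85 = 2549 N.

T_P = 2953 N, T_Q = 2549 N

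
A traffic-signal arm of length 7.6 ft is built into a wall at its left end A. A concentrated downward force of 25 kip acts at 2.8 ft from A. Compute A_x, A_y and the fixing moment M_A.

A_x = 0, A_y = 25.00 kip, M_A = 70.00 kip·ft

ΣF_x = 0: A_x = 0.
ΣF_y = 0: A_y − 25 = 0 → A_y = 25.00 kip.
ΣM about A: M_A − 25·2.8 = 0 → M_A = 70.00 kip·ft.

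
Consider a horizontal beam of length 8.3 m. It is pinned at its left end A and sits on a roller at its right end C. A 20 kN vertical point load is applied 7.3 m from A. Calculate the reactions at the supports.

Taking moments about A: C_y·8.3 − 20·7.3 = 0 → C_y = 146/8.3 = 17.5904 ≈ 17.59 kN.
ΣF_y = 0: A_y + 17.5904 − 20 = 0 → A_y = 2.410 kN.
ΣF_x = 0: no horizontal applied forces, so A_x = 0.

A_x = 0, A_y = 2.410 kN, C_y = 17.59 kN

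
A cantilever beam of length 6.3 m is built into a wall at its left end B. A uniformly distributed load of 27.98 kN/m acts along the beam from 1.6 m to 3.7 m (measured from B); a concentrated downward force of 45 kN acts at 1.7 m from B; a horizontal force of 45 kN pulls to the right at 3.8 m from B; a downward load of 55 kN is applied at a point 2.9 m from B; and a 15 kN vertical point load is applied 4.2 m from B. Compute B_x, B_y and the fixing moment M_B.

Resultant of the distributed load: 27.98 × 2.1 = 58.758 kN at 2.65 m from B.
ΣF_x = 0: B_x + 45 = 0 → B_x = -45.00 kN.
ΣF_y = 0: B_y − 27.98·2.1 − 45 − 55 − 15 = 0 → B_y = 173.8 kN.
ΣM about B: M_B − (27.98·2.1)·2.65 − 45·1.7 − 55·2.9 − 15·4.2 = 0 → M_B = 454.7 kN·m.

B_x = -45.00 kN, B_y = 173.8 kN, M_B = 454.7 kN·m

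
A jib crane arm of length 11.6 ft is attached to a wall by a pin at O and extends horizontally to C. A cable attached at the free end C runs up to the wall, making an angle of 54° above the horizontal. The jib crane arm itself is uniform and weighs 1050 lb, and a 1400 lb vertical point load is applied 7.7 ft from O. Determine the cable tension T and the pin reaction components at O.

T = 1798 lb, O_x = 1057 lb, O_y = 995.7 lb

ΣM about O: T·sin54°·11.6 − 1050·5.8 − 1400·7.7 = 0 → T = 16870/(11.6·0.809017) = 1797.63 ≈ 1798 lb.
ΣF_x = 0: O_x − T·cos54° = 0 → O_x = 1797.63 × 0.587785 = 1057 lb.
ΣF_y = 0: O_y + T·sin54° − 1050 − 1400 = 0 → O_y = 2450 − 1797.63 × 0.809017 = 995.7 lb.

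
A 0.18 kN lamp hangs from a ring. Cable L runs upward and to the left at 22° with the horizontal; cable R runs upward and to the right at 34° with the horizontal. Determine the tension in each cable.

ΣF_x = 0: −T_L·cos22° + T_R·cos34° = 0 → T_R = 1.11839·T_L.
ΣF_y = 0: T_L·sin22° + T_R·sin34° = 0.18.
Substitute: T_L·(0.374607 + 1.11839·0.559193) = 0.18 → T_L = 0.179999 ≈ 0.1800 kN.
Then T_R = 1.11839 × 0.179999 = 0.2013 kN.

T_L = 0.1800 kN, T_R = 0.2013 kN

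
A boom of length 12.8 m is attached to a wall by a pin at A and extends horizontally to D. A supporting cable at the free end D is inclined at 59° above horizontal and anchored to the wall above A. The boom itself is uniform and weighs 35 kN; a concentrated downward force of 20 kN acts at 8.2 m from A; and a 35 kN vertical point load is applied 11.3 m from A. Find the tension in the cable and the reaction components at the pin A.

ΣM about A: T·sin59°·12.8 − 35·6.4 − 20·8.2 − 35·11.3 = 0 → T = 783.5/(12.8·0.857167) = 71.4107 ≈ 71.41 kN.
ΣF_x = 0: A_x − T·cos59° = 0 → A_x = 71.4107 × 0.515038 = 36.78 kN.
ΣF_y = 0: A_y + T·sin59° − 35 − 20 − 35 = 0 → A_y = 90 − 71.4107 × 0.857167 = 28.79 kN.

T = 71.41 kN, A_x = 36.78 kN, A_y = 28.79 kN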